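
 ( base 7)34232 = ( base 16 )21f8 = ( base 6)104132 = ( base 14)3252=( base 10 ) 8696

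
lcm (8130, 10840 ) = 32520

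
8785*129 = 1133265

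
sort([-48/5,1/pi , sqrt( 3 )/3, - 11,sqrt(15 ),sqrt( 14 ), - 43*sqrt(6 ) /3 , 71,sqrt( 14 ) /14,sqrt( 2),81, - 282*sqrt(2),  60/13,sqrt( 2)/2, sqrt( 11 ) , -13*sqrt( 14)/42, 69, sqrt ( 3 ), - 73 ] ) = [ - 282*sqrt( 2 ),-73, - 43*sqrt(6 ) /3,-11 , -48/5,-13*sqrt( 14) /42,  sqrt( 14 )/14,1/pi, sqrt( 3)/3,  sqrt( 2 )/2,  sqrt( 2 ), sqrt( 3),sqrt( 11 ),sqrt(14), sqrt(15 ), 60/13,69,71,81]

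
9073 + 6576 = 15649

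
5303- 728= 4575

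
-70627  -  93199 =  - 163826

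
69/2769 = 23/923= 0.02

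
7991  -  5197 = 2794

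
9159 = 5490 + 3669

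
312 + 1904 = 2216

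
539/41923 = 77/5989 = 0.01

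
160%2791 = 160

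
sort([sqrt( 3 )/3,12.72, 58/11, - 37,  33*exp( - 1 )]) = [-37,sqrt (3 ) /3, 58/11, 33*exp(-1 ), 12.72]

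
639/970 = 639/970 = 0.66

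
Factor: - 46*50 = - 2300 = -2^2*5^2*23^1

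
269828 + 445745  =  715573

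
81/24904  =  81/24904 = 0.00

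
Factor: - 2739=-3^1*11^1*83^1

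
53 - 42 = 11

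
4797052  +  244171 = 5041223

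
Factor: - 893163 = - 3^1 * 17^1*83^1 * 211^1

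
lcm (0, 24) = 0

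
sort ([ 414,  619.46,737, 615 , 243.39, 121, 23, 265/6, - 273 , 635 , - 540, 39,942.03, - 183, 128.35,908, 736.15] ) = [ - 540, - 273, - 183, 23, 39 , 265/6,121,128.35,243.39,414,615,619.46, 635,736.15, 737,908,  942.03 ] 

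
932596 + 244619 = 1177215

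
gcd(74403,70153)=1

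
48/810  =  8/135 = 0.06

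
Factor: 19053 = 3^2 * 29^1*73^1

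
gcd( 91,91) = 91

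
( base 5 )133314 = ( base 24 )9BB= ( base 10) 5459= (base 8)12523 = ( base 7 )21626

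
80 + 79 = 159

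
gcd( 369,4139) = 1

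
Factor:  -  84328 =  - 2^3 * 83^1*127^1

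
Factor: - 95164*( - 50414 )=2^3 * 7^1* 13^1*37^1*277^1 * 643^1 = 4797597896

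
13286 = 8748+4538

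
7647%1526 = 17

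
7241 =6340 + 901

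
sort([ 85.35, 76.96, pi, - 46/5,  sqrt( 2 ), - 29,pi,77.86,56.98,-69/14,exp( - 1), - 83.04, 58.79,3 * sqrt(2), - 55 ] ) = [ - 83.04,  -  55,-29, - 46/5, - 69/14,exp ( - 1), sqrt( 2 ),pi , pi, 3  *sqrt(2 ),56.98,58.79,  76.96,77.86,85.35 ] 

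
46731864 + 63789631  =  110521495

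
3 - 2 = 1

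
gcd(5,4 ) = 1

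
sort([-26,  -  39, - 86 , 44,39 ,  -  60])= [ - 86, - 60 ,-39,-26,39,  44 ] 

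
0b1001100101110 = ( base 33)4GQ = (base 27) 6jn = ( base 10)4910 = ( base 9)6655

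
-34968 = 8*(-4371 ) 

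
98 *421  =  41258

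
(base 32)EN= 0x1d7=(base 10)471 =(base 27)HC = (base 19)15f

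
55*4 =220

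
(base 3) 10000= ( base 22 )3f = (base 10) 81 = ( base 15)56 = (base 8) 121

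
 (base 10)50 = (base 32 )1i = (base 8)62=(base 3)1212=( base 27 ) 1N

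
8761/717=8761/717 = 12.22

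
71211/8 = 8901 + 3/8 =8901.38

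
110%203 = 110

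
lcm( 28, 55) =1540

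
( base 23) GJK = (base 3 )110020102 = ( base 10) 8921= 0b10001011011001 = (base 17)1ded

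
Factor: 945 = 3^3*5^1*7^1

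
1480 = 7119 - 5639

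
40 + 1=41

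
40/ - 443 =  - 40/443=-0.09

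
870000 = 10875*80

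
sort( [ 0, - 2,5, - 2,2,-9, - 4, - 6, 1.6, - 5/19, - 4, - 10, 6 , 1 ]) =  [ - 10, - 9 , - 6, - 4, - 4 , - 2, - 2, - 5/19,0,1,  1.6,2, 5,6]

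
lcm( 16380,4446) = 311220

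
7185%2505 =2175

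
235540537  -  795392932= - 559852395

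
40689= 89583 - 48894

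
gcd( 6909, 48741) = 21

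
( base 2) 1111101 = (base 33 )3Q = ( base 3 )11122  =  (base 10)125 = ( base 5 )1000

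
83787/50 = 1675+37/50 = 1675.74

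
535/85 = 107/17 = 6.29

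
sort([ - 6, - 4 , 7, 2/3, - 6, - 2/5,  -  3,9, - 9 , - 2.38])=[-9 , - 6, - 6,-4,-3, - 2.38, - 2/5,  2/3, 7, 9 ] 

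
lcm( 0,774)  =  0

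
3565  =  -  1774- - 5339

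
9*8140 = 73260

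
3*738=2214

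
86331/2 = 86331/2 = 43165.50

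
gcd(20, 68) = 4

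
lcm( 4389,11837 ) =390621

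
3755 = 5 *751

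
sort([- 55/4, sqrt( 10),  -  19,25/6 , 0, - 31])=[ - 31, - 19,-55/4,0, sqrt(10), 25/6]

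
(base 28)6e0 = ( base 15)179B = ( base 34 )4DU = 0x13e8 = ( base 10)5096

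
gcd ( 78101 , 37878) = 1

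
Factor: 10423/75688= 2^(  -  3)*7^1*1489^1*9461^( - 1) 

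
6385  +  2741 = 9126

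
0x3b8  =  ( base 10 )952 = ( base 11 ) 796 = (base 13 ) 583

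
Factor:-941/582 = - 2^( - 1)*3^( - 1 )*97^(-1)*941^1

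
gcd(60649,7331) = 1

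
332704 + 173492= 506196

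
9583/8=1197 + 7/8 = 1197.88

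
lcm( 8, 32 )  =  32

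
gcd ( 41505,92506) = 1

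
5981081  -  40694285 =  - 34713204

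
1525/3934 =1525/3934 = 0.39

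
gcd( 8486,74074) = 2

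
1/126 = 1/126 =0.01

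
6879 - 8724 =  - 1845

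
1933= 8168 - 6235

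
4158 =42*99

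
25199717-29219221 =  - 4019504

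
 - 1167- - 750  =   - 417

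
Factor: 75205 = 5^1*13^2 *89^1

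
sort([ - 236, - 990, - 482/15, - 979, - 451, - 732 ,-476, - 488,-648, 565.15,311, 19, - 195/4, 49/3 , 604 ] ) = [ - 990,-979, - 732, - 648, - 488, - 476, - 451,-236,- 195/4, - 482/15,  49/3,  19, 311, 565.15, 604]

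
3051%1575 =1476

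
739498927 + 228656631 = 968155558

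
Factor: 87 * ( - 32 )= - 2784 = - 2^5*3^1*29^1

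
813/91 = 8 + 85/91=8.93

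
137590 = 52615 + 84975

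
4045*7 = 28315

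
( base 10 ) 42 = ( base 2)101010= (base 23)1j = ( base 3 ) 1120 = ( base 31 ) 1B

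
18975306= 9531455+9443851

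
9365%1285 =370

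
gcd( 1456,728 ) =728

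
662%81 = 14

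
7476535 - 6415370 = 1061165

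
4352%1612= 1128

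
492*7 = 3444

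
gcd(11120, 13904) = 16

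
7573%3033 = 1507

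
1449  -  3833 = -2384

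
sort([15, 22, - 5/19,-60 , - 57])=[ - 60 ,-57, - 5/19, 15, 22] 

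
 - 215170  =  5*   ( - 43034)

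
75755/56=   1352 + 43/56  =  1352.77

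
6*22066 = 132396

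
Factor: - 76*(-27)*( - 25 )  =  -51300=- 2^2*3^3*5^2 * 19^1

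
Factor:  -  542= - 2^1*271^1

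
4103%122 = 77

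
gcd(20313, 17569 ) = 1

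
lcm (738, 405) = 33210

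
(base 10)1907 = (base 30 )23h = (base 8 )3563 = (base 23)3DL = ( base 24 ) 37B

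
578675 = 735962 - 157287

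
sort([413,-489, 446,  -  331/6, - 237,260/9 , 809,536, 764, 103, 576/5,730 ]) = [ - 489, - 237, - 331/6 , 260/9,103, 576/5,413, 446,536, 730, 764,  809 ]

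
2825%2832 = 2825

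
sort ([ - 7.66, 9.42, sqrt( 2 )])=[-7.66, sqrt( 2 ),  9.42 ]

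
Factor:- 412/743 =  - 2^2*103^1*743^( - 1) 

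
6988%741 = 319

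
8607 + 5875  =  14482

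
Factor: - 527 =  - 17^1*31^1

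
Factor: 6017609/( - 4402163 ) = -13^1*17^1 *73^1*373^1*863^ ( - 1)*5101^ ( - 1) 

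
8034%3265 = 1504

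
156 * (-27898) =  - 4352088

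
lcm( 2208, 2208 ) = 2208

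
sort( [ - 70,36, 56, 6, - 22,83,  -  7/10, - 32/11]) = [ - 70, - 22,-32/11, - 7/10,6,36,56, 83] 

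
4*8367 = 33468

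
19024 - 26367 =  - 7343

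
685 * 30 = 20550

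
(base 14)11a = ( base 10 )220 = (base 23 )9D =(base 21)aa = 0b11011100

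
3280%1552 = 176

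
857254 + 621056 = 1478310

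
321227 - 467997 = -146770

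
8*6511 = 52088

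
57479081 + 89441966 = 146921047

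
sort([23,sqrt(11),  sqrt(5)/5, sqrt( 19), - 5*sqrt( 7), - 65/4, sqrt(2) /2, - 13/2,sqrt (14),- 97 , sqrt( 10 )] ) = [ - 97, - 65/4, - 5 *sqrt( 7 ), - 13/2, sqrt( 5)/5, sqrt( 2)/2,sqrt(10 ), sqrt (11 ),sqrt( 14), sqrt( 19), 23]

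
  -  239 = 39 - 278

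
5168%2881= 2287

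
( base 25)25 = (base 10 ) 55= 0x37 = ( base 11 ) 50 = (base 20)2F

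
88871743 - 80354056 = 8517687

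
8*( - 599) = -4792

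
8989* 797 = 7164233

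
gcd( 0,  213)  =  213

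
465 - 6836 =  - 6371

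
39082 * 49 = 1915018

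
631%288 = 55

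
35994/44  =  818 + 1/22=818.05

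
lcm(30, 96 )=480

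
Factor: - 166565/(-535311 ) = 3^( - 2 )*5^1*29^( - 1 )*293^( - 1) * 4759^1 = 23795/76473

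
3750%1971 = 1779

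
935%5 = 0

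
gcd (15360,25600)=5120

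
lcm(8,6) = 24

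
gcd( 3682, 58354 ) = 2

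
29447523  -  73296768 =  -  43849245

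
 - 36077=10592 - 46669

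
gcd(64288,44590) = 98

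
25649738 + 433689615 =459339353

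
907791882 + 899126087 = 1806917969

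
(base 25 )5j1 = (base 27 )4PA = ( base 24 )661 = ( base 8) 7021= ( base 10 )3601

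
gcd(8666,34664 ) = 8666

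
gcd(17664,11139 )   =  3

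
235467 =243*969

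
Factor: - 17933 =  - 79^1*227^1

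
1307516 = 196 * 6671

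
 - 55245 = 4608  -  59853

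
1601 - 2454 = -853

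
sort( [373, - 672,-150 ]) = [ - 672, - 150, 373 ] 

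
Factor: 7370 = 2^1*5^1 * 11^1*67^1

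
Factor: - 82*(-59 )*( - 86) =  - 2^2 * 41^1*43^1*59^1 = - 416068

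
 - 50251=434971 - 485222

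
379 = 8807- 8428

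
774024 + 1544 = 775568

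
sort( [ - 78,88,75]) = [ - 78, 75, 88]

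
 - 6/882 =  - 1/147 =- 0.01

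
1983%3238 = 1983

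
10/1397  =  10/1397 = 0.01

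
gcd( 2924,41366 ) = 86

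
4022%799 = 27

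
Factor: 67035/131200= 327/640 = 2^(  -  7 )*3^1*5^( - 1 )*109^1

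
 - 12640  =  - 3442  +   - 9198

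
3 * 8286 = 24858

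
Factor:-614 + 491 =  - 3^1*41^1 = - 123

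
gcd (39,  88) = 1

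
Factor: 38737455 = 3^1*5^1 * 601^1*4297^1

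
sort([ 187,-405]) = [  -  405 , 187] 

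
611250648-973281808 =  - 362031160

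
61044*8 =488352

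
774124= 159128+614996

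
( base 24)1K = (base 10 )44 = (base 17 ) 2A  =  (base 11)40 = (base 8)54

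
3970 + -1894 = 2076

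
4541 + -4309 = 232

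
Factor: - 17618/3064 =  - 23/4 =- 2^( - 2)*23^1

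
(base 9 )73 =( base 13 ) 51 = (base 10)66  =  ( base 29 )28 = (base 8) 102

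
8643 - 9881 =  - 1238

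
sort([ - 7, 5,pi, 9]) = [-7, pi,  5, 9 ] 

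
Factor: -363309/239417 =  - 3^1*347^1*349^1*239417^( - 1 )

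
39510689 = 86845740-47335051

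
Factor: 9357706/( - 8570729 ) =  - 2^1*19^( - 1)*317^(-1) * 977^1*1423^( - 1)*4789^1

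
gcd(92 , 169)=1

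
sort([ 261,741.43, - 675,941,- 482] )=[ - 675, - 482, 261,  741.43,941 ] 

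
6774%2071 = 561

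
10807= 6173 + 4634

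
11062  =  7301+3761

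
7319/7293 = 1 +2/561 = 1.00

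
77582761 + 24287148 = 101869909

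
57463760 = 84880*677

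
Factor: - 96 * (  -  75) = 7200 = 2^5*3^2*5^2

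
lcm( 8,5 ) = 40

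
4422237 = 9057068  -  4634831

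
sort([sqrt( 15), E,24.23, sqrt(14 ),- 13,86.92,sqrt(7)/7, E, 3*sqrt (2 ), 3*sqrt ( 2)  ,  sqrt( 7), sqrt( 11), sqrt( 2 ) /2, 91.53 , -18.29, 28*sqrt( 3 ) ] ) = [ - 18.29,-13, sqrt ( 7)/7 , sqrt( 2 )/2,sqrt (7),E, E,sqrt( 11 ), sqrt( 14 ) , sqrt( 15), 3*sqrt( 2), 3*sqrt ( 2 ), 24.23, 28*sqrt( 3), 86.92, 91.53 ] 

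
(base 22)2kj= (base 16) 593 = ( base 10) 1427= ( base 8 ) 2623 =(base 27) 1PN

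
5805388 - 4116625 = 1688763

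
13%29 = 13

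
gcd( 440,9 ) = 1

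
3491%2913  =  578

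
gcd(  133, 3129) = 7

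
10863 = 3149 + 7714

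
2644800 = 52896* 50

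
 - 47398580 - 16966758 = -64365338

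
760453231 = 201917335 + 558535896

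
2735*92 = 251620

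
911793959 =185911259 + 725882700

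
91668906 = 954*96089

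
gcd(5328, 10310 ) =2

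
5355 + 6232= 11587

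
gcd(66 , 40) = 2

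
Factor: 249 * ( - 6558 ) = -1632942= - 2^1*3^2 * 83^1*1093^1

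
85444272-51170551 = 34273721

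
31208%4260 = 1388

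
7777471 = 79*98449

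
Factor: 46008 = 2^3*3^4*71^1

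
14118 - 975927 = -961809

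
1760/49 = 1760/49 = 35.92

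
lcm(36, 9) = 36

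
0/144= 0 =0.00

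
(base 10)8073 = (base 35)6KN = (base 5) 224243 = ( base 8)17611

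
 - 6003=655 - 6658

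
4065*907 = 3686955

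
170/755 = 34/151 = 0.23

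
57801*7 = 404607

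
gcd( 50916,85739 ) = 1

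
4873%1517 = 322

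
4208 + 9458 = 13666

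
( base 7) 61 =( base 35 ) 18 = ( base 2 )101011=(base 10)43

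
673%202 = 67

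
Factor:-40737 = -3^1*37^1*367^1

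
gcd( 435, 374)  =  1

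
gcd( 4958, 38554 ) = 74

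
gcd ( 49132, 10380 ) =692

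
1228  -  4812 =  - 3584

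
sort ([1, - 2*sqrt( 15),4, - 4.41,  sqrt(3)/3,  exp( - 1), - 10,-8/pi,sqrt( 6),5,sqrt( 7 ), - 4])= [ - 10, - 2*sqrt(15), - 4.41, - 4, - 8/pi,exp( - 1),sqrt(3 )/3 , 1, sqrt( 6 ),  sqrt( 7),4, 5 ] 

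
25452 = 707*36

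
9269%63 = 8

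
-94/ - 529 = 94/529 = 0.18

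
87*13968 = 1215216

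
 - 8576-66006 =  - 74582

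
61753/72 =61753/72 = 857.68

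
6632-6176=456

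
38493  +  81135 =119628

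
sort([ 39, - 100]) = [ - 100, 39]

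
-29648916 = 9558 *(  -  3102) 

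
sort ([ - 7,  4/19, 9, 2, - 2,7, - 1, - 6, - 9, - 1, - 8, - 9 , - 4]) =[- 9, - 9, - 8, - 7, -6, - 4, - 2, - 1,-1, 4/19, 2,7, 9]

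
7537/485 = 7537/485 = 15.54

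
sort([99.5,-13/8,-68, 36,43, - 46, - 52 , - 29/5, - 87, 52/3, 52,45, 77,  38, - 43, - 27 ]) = [ - 87, - 68, - 52, - 46, - 43,-27, - 29/5, - 13/8,52/3, 36, 38, 43, 45,52, 77,99.5 ]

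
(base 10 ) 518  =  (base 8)1006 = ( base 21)13E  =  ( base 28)ie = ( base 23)mc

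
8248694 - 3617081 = 4631613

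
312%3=0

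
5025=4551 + 474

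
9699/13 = 9699/13 = 746.08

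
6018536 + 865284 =6883820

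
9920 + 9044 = 18964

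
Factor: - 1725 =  - 3^1*5^2*23^1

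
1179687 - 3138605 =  - 1958918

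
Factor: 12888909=3^3*  11^1*43397^1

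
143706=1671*86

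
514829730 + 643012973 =1157842703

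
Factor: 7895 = 5^1*1579^1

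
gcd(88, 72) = 8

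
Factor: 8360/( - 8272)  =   - 95/94  =  -2^( - 1)*5^1*19^1*47^(-1 ) 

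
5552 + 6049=11601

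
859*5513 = 4735667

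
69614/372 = 34807/186 = 187.13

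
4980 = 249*20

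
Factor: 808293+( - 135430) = 672863^1 = 672863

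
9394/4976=1 + 2209/2488 = 1.89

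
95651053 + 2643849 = 98294902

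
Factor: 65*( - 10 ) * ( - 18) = 2^2 * 3^2*5^2 * 13^1 = 11700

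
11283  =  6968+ 4315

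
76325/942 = 81 + 23/942  =  81.02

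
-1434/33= - 44 + 6/11 = - 43.45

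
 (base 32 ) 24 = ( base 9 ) 75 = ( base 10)68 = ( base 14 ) 4C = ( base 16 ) 44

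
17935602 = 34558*519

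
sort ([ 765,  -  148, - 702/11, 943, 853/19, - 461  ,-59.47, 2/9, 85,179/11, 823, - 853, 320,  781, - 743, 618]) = [ - 853,-743 , - 461 , - 148, - 702/11, - 59.47, 2/9,179/11,853/19, 85, 320 , 618, 765 , 781, 823, 943]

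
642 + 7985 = 8627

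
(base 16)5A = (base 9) 110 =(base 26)3c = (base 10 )90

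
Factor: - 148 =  - 2^2*37^1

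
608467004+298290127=906757131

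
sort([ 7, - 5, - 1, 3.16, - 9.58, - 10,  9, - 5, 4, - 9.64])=[- 10, - 9.64, - 9.58, - 5, - 5,- 1, 3.16, 4, 7, 9]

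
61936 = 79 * 784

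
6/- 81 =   -  1 + 25/27= - 0.07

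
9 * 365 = 3285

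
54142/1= 54142 = 54142.00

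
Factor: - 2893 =  -  11^1*263^1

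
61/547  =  61/547 =0.11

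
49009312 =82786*592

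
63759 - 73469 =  - 9710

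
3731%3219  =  512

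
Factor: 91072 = 2^6*1423^1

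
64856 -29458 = 35398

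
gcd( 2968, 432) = 8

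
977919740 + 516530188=1494449928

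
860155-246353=613802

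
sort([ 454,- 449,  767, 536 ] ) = [ - 449 , 454 , 536,767] 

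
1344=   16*84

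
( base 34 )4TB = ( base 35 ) 4KL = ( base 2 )1010111110101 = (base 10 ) 5621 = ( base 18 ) h65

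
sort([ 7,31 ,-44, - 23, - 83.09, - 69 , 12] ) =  [- 83.09, - 69, - 44 , - 23,  7, 12 , 31]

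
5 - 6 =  - 1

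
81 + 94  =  175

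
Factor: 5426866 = 2^1 * 67^1 * 40499^1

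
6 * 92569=555414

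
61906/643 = 96+ 178/643  =  96.28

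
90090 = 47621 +42469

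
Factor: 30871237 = 41^1*431^1*1747^1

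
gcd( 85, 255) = 85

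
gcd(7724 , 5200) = 4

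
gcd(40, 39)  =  1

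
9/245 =9/245 = 0.04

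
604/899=604/899=0.67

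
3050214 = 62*49197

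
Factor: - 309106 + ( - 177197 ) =  -  486303  =  - 3^1 *173^1*937^1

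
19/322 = 19/322 = 0.06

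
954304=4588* 208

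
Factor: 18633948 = 2^2*3^1 * 127^1  *12227^1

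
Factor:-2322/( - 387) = 6 =2^1 * 3^1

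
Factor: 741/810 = 247/270 = 2^( - 1 )*3^( -3 )*5^( - 1 )*13^1*19^1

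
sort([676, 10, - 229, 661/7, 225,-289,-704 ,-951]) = [ -951,-704, - 289, - 229, 10, 661/7,  225,676]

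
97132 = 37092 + 60040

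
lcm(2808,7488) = 22464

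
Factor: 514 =2^1*257^1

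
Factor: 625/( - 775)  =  -25/31 = - 5^2*31^(-1 )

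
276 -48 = 228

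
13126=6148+6978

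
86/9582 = 43/4791 = 0.01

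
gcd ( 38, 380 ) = 38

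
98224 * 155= 15224720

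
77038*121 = 9321598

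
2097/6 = 699/2 =349.50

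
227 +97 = 324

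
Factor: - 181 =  - 181^1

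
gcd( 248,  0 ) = 248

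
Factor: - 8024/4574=- 4012/2287 = -2^2*17^1  *59^1*2287^ (-1)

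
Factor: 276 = 2^2 * 3^1 * 23^1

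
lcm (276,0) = 0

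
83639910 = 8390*9969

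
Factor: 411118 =2^1  *  205559^1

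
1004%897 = 107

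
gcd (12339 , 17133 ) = 3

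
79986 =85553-5567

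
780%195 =0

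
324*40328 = 13066272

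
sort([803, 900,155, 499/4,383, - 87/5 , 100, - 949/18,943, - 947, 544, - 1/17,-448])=[ - 947,  -  448 , - 949/18, - 87/5, - 1/17,100, 499/4, 155, 383, 544, 803, 900, 943 ]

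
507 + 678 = 1185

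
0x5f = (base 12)7B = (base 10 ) 95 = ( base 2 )1011111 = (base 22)47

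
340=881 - 541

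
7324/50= 3662/25 = 146.48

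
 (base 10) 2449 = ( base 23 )4eb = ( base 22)517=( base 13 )1165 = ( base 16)991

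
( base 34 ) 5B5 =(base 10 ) 6159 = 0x180F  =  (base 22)cfl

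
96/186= 16/31 = 0.52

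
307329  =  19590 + 287739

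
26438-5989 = 20449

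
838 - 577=261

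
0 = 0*679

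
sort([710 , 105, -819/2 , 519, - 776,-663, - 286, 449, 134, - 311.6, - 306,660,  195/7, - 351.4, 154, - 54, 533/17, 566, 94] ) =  [ - 776, - 663, - 819/2, - 351.4,-311.6 , - 306, - 286, - 54 , 195/7 , 533/17, 94, 105,134,154, 449, 519, 566, 660,710]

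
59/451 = 59/451 =0.13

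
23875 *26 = 620750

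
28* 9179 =257012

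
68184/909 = 75 + 1/101 = 75.01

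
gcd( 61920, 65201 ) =1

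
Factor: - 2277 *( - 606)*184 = 253894608 = 2^4*3^3 *11^1*23^2*101^1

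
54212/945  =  54212/945 = 57.37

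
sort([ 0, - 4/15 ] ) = [ - 4/15, 0 ] 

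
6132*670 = 4108440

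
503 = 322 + 181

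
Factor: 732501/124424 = 4851/824 = 2^( - 3)*3^2*7^2*11^1*103^( - 1)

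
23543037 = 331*71127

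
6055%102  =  37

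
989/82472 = 989/82472  =  0.01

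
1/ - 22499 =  - 1/22499 = - 0.00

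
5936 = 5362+574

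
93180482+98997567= 192178049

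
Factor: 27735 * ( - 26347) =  - 730734045=- 3^1*5^1*43^2*26347^1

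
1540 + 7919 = 9459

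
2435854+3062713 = 5498567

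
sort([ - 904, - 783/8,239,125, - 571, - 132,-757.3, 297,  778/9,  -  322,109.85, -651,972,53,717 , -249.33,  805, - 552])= [ - 904,- 757.3, -651  , - 571,  -  552, -322, - 249.33,  -  132, - 783/8,53,778/9, 109.85,125, 239,297,  717,805,972 ] 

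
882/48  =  147/8 = 18.38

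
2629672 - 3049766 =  - 420094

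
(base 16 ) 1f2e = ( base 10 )7982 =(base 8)17456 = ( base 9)11848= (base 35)6I2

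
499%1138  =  499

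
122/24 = 5 + 1/12  =  5.08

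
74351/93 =799 + 44/93 = 799.47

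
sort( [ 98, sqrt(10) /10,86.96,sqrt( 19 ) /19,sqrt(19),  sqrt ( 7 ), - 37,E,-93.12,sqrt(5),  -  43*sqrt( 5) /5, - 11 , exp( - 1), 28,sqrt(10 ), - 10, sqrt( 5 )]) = [ - 93.12, - 37, - 43*sqrt ( 5 ) /5, - 11, - 10,sqrt( 19)/19,sqrt( 10 ) /10,exp ( - 1) , sqrt ( 5), sqrt( 5), sqrt( 7 ),E, sqrt(10 ), sqrt ( 19),28,86.96,98 ]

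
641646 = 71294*9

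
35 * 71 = 2485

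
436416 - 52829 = 383587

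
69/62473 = 69/62473  =  0.00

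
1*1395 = 1395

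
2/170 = 1/85=0.01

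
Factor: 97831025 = 5^2*89^1*43969^1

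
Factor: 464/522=8/9 = 2^3 * 3^(-2)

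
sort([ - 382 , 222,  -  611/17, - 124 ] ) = [ - 382, - 124, - 611/17,  222]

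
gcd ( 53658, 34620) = 6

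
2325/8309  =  2325/8309 = 0.28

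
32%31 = 1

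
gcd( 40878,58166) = 2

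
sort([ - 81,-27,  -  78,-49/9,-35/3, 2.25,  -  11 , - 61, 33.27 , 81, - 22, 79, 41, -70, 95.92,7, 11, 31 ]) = [ - 81, - 78,-70,  -  61 ,  -  27,-22,  -  35/3, -11, - 49/9 , 2.25,  7 , 11, 31, 33.27, 41,79,81,  95.92 ] 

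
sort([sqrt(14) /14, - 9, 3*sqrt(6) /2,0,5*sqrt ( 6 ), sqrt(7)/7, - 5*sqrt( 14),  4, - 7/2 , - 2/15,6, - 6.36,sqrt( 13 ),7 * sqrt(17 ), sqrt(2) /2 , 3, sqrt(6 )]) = [ -5 *sqrt( 14), - 9, - 6.36, - 7/2, - 2/15,0,  sqrt(14 ) /14, sqrt( 7)/7,  sqrt(2 )/2, sqrt(6), 3,  sqrt( 13 ),3*sqrt( 6) /2, 4,6, 5*sqrt( 6) , 7*sqrt(17) ]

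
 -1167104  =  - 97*12032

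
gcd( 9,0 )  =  9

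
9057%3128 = 2801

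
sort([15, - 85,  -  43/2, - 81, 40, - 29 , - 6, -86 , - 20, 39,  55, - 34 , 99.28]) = [ - 86 , - 85, - 81,-34, - 29, - 43/2, - 20, - 6,15,39,40 , 55, 99.28] 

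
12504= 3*4168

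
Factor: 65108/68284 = 41/43= 41^1*43^ ( - 1 )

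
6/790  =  3/395 = 0.01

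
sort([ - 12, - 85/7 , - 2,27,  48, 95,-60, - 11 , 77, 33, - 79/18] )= [ - 60, - 85/7, - 12, - 11, -79/18, - 2, 27,33 , 48,  77,95 ]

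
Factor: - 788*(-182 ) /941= 2^3 * 7^1*13^1*197^1*941^(- 1)= 143416/941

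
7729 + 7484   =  15213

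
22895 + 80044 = 102939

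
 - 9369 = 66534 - 75903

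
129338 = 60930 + 68408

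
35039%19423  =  15616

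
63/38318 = 9/5474= 0.00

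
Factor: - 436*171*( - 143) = 10661508=2^2*3^2 *11^1*13^1 * 19^1* 109^1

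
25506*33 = 841698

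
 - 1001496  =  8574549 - 9576045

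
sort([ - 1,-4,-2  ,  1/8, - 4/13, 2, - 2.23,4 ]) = [ - 4,- 2.23, - 2, - 1, - 4/13,1/8,  2,4 ] 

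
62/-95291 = -62/95291 =- 0.00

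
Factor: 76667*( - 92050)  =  -7057197350 = - 2^1 * 5^2*7^1*263^1*76667^1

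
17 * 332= 5644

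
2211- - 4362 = 6573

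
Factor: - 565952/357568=  -  239/151=- 151^ ( - 1)*239^1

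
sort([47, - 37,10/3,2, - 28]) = [ - 37, - 28,2,10/3, 47 ]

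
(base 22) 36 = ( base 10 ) 72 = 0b1001000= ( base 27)2i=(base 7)132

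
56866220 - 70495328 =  - 13629108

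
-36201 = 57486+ - 93687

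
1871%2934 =1871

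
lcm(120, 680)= 2040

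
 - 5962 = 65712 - 71674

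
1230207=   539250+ 690957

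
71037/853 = 83 + 238/853 = 83.28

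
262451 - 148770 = 113681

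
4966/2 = 2483 = 2483.00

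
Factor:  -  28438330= - 2^1*5^1*2843833^1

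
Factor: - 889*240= - 213360 = - 2^4*3^1 * 5^1 * 7^1 * 127^1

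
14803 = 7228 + 7575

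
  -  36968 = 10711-47679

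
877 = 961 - 84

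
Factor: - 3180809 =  - 19^1*83^1 * 2017^1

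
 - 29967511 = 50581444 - 80548955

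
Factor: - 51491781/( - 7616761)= 3^4 * 11^1*67^( - 1)*57791^1*113683^( - 1)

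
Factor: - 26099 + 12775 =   -  2^2*3331^1 = - 13324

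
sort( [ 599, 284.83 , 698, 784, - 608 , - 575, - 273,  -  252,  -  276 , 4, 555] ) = [ - 608, - 575, - 276, - 273, - 252, 4,284.83, 555, 599,698, 784 ] 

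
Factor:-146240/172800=  -  457/540 = - 2^( - 2)*3^(- 3 ) * 5^( - 1)*457^1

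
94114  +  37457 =131571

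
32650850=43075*758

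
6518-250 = 6268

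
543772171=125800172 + 417971999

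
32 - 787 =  - 755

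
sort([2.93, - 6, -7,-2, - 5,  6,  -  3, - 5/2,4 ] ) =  [ - 7, - 6 , - 5, - 3,-5/2,- 2, 2.93,4,6 ] 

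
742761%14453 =5658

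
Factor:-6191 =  - 41^1*151^1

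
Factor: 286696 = 2^3*35837^1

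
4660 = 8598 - 3938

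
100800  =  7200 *14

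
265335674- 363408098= - 98072424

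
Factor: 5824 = 2^6*7^1*13^1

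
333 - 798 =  - 465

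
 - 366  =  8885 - 9251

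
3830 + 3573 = 7403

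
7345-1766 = 5579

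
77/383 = 77/383 = 0.20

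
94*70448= 6622112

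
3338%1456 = 426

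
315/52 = 315/52=6.06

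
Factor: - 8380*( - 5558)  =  46576040 = 2^3*5^1 * 7^1* 397^1*419^1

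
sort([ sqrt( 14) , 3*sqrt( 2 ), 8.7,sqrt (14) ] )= [ sqrt(14 ), sqrt(14),  3*sqrt(2), 8.7 ] 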